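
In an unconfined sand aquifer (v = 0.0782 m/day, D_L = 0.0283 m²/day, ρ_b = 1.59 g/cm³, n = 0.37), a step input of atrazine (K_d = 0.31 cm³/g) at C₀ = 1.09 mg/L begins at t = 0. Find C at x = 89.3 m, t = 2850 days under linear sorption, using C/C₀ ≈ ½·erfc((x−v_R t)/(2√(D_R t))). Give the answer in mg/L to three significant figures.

Retardation factor R = 1 + ρ_b·K_d/n = 1 + 1.59 × 0.31/0.37 = 2.332.
Sorption retards both mechanisms: v_R = v/R = 0.03353 m/day, D_R = D/R = 0.01214 m²/day.
v_R·t = 0.03353 × 2850 = 95.5605 m; 2√(D_R t) = 11.76 m; argument = (89.3 − 95.5605)/11.76 = -0.5324.
C = C₀ × ½·erfc(-0.5324) = 1.09 × 0.7743 = 0.844 mg/L.

0.844 mg/L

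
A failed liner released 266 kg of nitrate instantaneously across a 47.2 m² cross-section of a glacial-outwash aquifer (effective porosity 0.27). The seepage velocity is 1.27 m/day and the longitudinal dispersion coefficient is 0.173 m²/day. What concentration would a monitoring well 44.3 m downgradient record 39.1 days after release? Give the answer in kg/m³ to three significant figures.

0.784 kg/m³

For an instantaneous plane source, C(x,t) = M/(n_e·A·√(4πDt)) · exp(−(x−vt)²/(4Dt)), with n_e·A the pore (flow) area.
Plume center vt = 1.27 × 39.1 = 49.657 m, so the well at 44.3 m is 5.357 m upgradient of the peak.
√(4πDt) = 9.220 m, giving peak height M/(n_e·A·√(4πDt)) = 266/(0.27 × 47.2 × 9.220) = 2.264 kg/m³.
(x−vt)²/(4Dt) = (-5.357)²/(4 × 0.173 × 39.1) = 1.061; exp(−1.061) = 0.3461.
C = 2.264 × 0.3461 = 0.784 kg/m³.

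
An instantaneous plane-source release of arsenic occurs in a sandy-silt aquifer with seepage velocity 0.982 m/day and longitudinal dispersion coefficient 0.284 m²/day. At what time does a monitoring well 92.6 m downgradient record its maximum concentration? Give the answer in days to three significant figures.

For the 1D instantaneous-source solution, setting ∂C/∂t = 0 at fixed x gives v²t² + 2Dt − x² = 0, so t = (√(D² + v²x²) − D)/v².
√(D² + v²x²) = √(0.284² + 0.982² × 92.6²) = 90.93; v² = 0.964324.
t = (90.93 − 0.284)/0.964324 = 94.0 days (vs. the pure-advection estimate x/v = 94.3 d).

94.0 days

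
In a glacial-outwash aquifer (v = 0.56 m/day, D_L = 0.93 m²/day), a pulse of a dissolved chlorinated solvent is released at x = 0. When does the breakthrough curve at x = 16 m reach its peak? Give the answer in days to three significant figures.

25.8 days

For the 1D instantaneous-source solution, setting ∂C/∂t = 0 at fixed x gives v²t² + 2Dt − x² = 0, so t = (√(D² + v²x²) − D)/v².
√(D² + v²x²) = √(0.93² + 0.56² × 16²) = 9.008; v² = 0.3136.
t = (9.008 − 0.93)/0.3136 = 25.8 days (vs. the pure-advection estimate x/v = 28.6 d).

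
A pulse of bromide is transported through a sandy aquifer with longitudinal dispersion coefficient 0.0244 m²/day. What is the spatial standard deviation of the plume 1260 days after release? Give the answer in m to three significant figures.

Dispersive spreading gives a Gaussian with σ² = 2Dt; advection only shifts the center.
σ = √(2 × 0.0244 × 1260) = 7.84 m.

7.84 m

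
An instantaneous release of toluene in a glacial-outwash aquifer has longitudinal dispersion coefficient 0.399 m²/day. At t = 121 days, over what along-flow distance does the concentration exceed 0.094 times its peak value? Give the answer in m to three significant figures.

42.7 m

The plume is Gaussian with σ = √(2Dt) = √(2 × 0.399 × 121) = 9.826 m.
C/C_peak = exp(−Δx²/(2σ²)) = 0.094 ⇒ Δx = σ·√(−2 ln 0.094) = 9.826 × 2.175 = 21.37 m.
Width = 2Δx = 42.7 m.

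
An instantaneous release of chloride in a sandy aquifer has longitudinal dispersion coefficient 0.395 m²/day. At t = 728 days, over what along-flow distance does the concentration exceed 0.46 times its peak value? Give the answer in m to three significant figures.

The plume is Gaussian with σ = √(2Dt) = √(2 × 0.395 × 728) = 23.98 m.
C/C_peak = exp(−Δx²/(2σ²)) = 0.46 ⇒ Δx = σ·√(−2 ln 0.46) = 23.98 × 1.246 = 29.88 m.
Width = 2Δx = 59.8 m.

59.8 m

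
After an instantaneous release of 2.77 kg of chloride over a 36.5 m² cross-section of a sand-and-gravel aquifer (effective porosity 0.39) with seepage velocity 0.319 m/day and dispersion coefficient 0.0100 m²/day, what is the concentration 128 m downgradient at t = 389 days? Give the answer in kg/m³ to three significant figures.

For an instantaneous plane source, C(x,t) = M/(n_e·A·√(4πDt)) · exp(−(x−vt)²/(4Dt)), with n_e·A the pore (flow) area.
Plume center vt = 0.319 × 389 = 124.091 m, so the well at 128 m is 3.909 m downgradient of the peak.
√(4πDt) = 6.992 m, giving peak height M/(n_e·A·√(4πDt)) = 2.77/(0.39 × 36.5 × 6.992) = 0.02783 kg/m³.
(x−vt)²/(4Dt) = (3.909)²/(4 × 0.0100 × 389) = 0.9820; exp(−0.9820) = 0.3746.
C = 0.02783 × 0.3746 = 0.0104 kg/m³.

0.0104 kg/m³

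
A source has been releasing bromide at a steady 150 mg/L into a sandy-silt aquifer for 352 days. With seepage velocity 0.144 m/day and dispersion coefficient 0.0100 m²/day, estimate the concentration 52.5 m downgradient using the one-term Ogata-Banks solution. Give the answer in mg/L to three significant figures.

37.1 mg/L

For a continuous step input, C/C₀ ≈ ½·erfc((x−vt)/(2√(Dt))).
vt = 0.144 × 352 = 50.688 m and 2√(Dt) = 2√(0.0100 × 352) = 3.752 m.
Argument (x−vt)/(2√(Dt)) = (52.5 − 50.688)/3.752 = 0.4829; ½·erfc(0.4829) = 0.2473.
C = 150 × 0.2473 = 37.1 mg/L.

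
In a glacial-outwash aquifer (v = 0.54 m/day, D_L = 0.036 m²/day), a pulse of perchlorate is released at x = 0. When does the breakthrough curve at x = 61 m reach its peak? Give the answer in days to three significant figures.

For the 1D instantaneous-source solution, setting ∂C/∂t = 0 at fixed x gives v²t² + 2Dt − x² = 0, so t = (√(D² + v²x²) − D)/v².
√(D² + v²x²) = √(0.036² + 0.54² × 61²) = 32.94; v² = 0.2916.
t = (32.94 − 0.036)/0.2916 = 113 days (vs. the pure-advection estimate x/v = 113 d).

113 days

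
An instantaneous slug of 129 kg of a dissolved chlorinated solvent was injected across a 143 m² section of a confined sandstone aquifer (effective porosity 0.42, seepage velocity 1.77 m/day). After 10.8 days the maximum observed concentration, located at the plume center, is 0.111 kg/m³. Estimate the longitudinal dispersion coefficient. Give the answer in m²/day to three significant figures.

At the plume center C_max = M/(n_e·A·√(4πDt)), so D = M²/(4πt·(n_e·A·C_max)²).
n_e·A·C_max = 0.42 × 143 × 0.111 = 6.667 kg/m.
D = 129²/(4π × 10.8 × 6.667²) = 2.76 m²/day.

2.76 m²/day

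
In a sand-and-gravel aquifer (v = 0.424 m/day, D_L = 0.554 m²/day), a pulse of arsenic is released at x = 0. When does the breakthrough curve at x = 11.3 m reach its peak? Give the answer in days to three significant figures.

23.7 days

For the 1D instantaneous-source solution, setting ∂C/∂t = 0 at fixed x gives v²t² + 2Dt − x² = 0, so t = (√(D² + v²x²) − D)/v².
√(D² + v²x²) = √(0.554² + 0.424² × 11.3²) = 4.823; v² = 0.179776.
t = (4.823 − 0.554)/0.179776 = 23.7 days (vs. the pure-advection estimate x/v = 26.7 d).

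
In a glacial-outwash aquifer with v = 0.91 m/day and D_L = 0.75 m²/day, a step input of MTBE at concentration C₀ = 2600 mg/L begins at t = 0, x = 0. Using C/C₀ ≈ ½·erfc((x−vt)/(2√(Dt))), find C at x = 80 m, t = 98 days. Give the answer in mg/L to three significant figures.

For a continuous step input, C/C₀ ≈ ½·erfc((x−vt)/(2√(Dt))).
vt = 0.91 × 98 = 89.18 m and 2√(Dt) = 2√(0.75 × 98) = 17.15 m.
Argument (x−vt)/(2√(Dt)) = (80 − 89.18)/17.15 = -0.5353; ½·erfc(-0.5353) = 0.7755.
C = 2600 × 0.7755 = 2020 mg/L.

2020 mg/L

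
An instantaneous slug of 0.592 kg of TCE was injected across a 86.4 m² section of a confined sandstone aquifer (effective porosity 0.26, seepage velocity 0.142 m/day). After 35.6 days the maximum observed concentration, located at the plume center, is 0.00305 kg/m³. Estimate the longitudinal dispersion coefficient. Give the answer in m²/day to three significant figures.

0.167 m²/day

At the plume center C_max = M/(n_e·A·√(4πDt)), so D = M²/(4πt·(n_e·A·C_max)²).
n_e·A·C_max = 0.26 × 86.4 × 0.00305 = 0.06852 kg/m.
D = 0.592²/(4π × 35.6 × 0.06852²) = 0.167 m²/day.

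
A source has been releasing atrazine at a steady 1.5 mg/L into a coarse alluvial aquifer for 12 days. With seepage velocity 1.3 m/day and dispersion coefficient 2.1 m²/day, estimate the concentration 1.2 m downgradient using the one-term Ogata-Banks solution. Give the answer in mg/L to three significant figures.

For a continuous step input, C/C₀ ≈ ½·erfc((x−vt)/(2√(Dt))).
vt = 1.3 × 12 = 15.6 m and 2√(Dt) = 2√(2.1 × 12) = 10.04 m.
Argument (x−vt)/(2√(Dt)) = (1.2 − 15.6)/10.04 = -1.434; ½·erfc(-1.434) = 0.9787.
C = 1.5 × 0.9787 = 1.47 mg/L.

1.47 mg/L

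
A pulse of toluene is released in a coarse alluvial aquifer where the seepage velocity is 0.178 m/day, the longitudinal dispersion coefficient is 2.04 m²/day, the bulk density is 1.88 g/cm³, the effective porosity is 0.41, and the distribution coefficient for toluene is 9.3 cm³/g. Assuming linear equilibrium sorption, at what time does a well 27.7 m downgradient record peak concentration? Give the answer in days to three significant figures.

Retardation factor R = 1 + ρ_b·K_d/n = 1 + 1.88 × 9.3/0.41 = 43.64.
Sorption retards both mechanisms: v_R = v/R = 0.004079 m/day, D_R = D/R = 0.04675 m²/day.
Peak time from v_R²t² + 2D_R t − x² = 0: t = (√(D_R² + v_R²x²) − D_R)/v_R².
√(D_R² + v_R²x²) = √(0.04675² + 0.004079² × 27.7²) = 0.1223; v_R² = 1.664e-05.
t = (0.1223 − 0.04675)/1.664e-05 = 4540 days.

4540 days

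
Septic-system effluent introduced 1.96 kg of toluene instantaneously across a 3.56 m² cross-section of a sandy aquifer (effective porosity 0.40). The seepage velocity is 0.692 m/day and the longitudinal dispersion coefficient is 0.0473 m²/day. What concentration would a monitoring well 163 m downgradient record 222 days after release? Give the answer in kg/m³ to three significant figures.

For an instantaneous plane source, C(x,t) = M/(n_e·A·√(4πDt)) · exp(−(x−vt)²/(4Dt)), with n_e·A the pore (flow) area.
Plume center vt = 0.692 × 222 = 153.624 m, so the well at 163 m is 9.376 m downgradient of the peak.
√(4πDt) = 11.49 m, giving peak height M/(n_e·A·√(4πDt)) = 1.96/(0.40 × 3.56 × 11.49) = 0.1198 kg/m³.
(x−vt)²/(4Dt) = (9.376)²/(4 × 0.0473 × 222) = 2.093; exp(−2.093) = 0.1233.
C = 0.1198 × 0.1233 = 0.0148 kg/m³.

0.0148 kg/m³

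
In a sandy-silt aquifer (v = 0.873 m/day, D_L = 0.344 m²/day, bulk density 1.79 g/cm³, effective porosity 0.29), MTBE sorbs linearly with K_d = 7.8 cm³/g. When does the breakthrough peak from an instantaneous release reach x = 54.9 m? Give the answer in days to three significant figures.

Retardation factor R = 1 + ρ_b·K_d/n = 1 + 1.79 × 7.8/0.29 = 49.14.
Sorption retards both mechanisms: v_R = v/R = 0.01777 m/day, D_R = D/R = 0.007000 m²/day.
Peak time from v_R²t² + 2D_R t − x² = 0: t = (√(D_R² + v_R²x²) − D_R)/v_R².
√(D_R² + v_R²x²) = √(0.007000² + 0.01777² × 54.9²) = 0.9756; v_R² = 0.0003158.
t = (0.9756 − 0.007000)/0.0003158 = 3070 days.

3070 days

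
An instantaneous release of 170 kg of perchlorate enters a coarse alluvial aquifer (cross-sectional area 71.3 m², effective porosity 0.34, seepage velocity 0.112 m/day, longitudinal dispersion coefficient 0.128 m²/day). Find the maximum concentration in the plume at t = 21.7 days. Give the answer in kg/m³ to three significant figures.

1.19 kg/m³

The peak of an instantaneous 1D plume sits at x = vt; there the Gaussian factor is 1 and C_max = M/(n_e·A·√(4πDt)), where n_e·A is the pore area the mass is dissolved in.
√(4πDt) = √(4π × 0.128 × 21.7) = 5.908 m, so C_max = 170/(0.34 × 71.3 × 5.908) = 1.19 kg/m³.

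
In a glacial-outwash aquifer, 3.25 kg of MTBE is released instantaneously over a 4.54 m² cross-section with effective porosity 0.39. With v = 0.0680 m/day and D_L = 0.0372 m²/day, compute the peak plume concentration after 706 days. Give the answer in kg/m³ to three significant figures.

The peak of an instantaneous 1D plume sits at x = vt; there the Gaussian factor is 1 and C_max = M/(n_e·A·√(4πDt)), where n_e·A is the pore area the mass is dissolved in.
√(4πDt) = √(4π × 0.0372 × 706) = 18.17 m, so C_max = 3.25/(0.39 × 4.54 × 18.17) = 0.101 kg/m³.

0.101 kg/m³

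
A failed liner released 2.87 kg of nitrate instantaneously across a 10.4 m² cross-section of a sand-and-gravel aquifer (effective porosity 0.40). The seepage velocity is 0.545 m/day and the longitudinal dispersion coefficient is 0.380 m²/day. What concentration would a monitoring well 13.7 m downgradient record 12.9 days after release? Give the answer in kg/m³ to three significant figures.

0.00909 kg/m³

For an instantaneous plane source, C(x,t) = M/(n_e·A·√(4πDt)) · exp(−(x−vt)²/(4Dt)), with n_e·A the pore (flow) area.
Plume center vt = 0.545 × 12.9 = 7.0305 m, so the well at 13.7 m is 6.6695 m downgradient of the peak.
√(4πDt) = 7.849 m, giving peak height M/(n_e·A·√(4πDt)) = 2.87/(0.40 × 10.4 × 7.849) = 0.08790 kg/m³.
(x−vt)²/(4Dt) = (6.6695)²/(4 × 0.380 × 12.9) = 2.269; exp(−2.269) = 0.1034.
C = 0.08790 × 0.1034 = 0.00909 kg/m³.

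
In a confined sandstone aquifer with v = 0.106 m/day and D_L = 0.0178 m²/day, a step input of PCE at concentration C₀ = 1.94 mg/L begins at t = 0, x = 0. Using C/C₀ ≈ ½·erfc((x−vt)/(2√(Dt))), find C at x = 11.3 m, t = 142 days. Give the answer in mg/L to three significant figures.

1.85 mg/L

For a continuous step input, C/C₀ ≈ ½·erfc((x−vt)/(2√(Dt))).
vt = 0.106 × 142 = 15.052 m and 2√(Dt) = 2√(0.0178 × 142) = 3.180 m.
Argument (x−vt)/(2√(Dt)) = (11.3 − 15.052)/3.180 = -1.180; ½·erfc(-1.180) = 0.9524.
C = 1.94 × 0.9524 = 1.85 mg/L.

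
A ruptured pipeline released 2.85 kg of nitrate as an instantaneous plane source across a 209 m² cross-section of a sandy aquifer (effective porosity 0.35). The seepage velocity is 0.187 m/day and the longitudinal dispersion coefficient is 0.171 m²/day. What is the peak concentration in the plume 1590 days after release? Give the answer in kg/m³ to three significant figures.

0.000667 kg/m³

The peak of an instantaneous 1D plume sits at x = vt; there the Gaussian factor is 1 and C_max = M/(n_e·A·√(4πDt)), where n_e·A is the pore area the mass is dissolved in.
√(4πDt) = √(4π × 0.171 × 1590) = 58.45 m, so C_max = 2.85/(0.35 × 209 × 58.45) = 0.000667 kg/m³.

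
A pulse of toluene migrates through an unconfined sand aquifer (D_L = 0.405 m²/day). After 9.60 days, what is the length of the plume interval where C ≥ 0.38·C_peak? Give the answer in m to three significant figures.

The plume is Gaussian with σ = √(2Dt) = √(2 × 0.405 × 9.60) = 2.789 m.
C/C_peak = exp(−Δx²/(2σ²)) = 0.38 ⇒ Δx = σ·√(−2 ln 0.38) = 2.789 × 1.391 = 3.879 m.
Width = 2Δx = 7.76 m.

7.76 m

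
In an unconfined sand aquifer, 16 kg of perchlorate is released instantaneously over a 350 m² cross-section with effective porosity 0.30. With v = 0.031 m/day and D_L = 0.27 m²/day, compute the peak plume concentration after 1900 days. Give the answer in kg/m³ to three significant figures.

0.00190 kg/m³

The peak of an instantaneous 1D plume sits at x = vt; there the Gaussian factor is 1 and C_max = M/(n_e·A·√(4πDt)), where n_e·A is the pore area the mass is dissolved in.
√(4πDt) = √(4π × 0.27 × 1900) = 80.29 m, so C_max = 16/(0.30 × 350 × 80.29) = 0.00190 kg/m³.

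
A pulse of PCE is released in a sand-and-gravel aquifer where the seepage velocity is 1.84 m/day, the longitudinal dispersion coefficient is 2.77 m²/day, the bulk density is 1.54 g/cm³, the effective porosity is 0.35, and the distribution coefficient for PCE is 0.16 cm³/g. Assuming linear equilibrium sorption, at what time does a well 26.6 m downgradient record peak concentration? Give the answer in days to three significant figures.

23.3 days

Retardation factor R = 1 + ρ_b·K_d/n = 1 + 1.54 × 0.16/0.35 = 1.704.
Sorption retards both mechanisms: v_R = v/R = 1.080 m/day, D_R = D/R = 1.626 m²/day.
Peak time from v_R²t² + 2D_R t − x² = 0: t = (√(D_R² + v_R²x²) − D_R)/v_R².
√(D_R² + v_R²x²) = √(1.626² + 1.080² × 26.6²) = 28.77; v_R² = 1.166.
t = (28.77 − 1.626)/1.166 = 23.3 days.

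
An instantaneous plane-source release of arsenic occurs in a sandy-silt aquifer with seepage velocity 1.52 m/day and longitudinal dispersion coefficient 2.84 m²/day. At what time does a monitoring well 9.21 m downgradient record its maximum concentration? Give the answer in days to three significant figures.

For the 1D instantaneous-source solution, setting ∂C/∂t = 0 at fixed x gives v²t² + 2Dt − x² = 0, so t = (√(D² + v²x²) − D)/v².
√(D² + v²x²) = √(2.84² + 1.52² × 9.21²) = 14.28; v² = 2.3104.
t = (14.28 − 2.84)/2.3104 = 4.95 days (vs. the pure-advection estimate x/v = 6.06 d).

4.95 days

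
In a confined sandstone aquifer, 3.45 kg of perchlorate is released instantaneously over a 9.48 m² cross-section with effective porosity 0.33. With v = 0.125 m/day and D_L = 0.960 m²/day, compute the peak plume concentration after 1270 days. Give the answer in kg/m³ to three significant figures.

The peak of an instantaneous 1D plume sits at x = vt; there the Gaussian factor is 1 and C_max = M/(n_e·A·√(4πDt)), where n_e·A is the pore area the mass is dissolved in.
√(4πDt) = √(4π × 0.960 × 1270) = 123.8 m, so C_max = 3.45/(0.33 × 9.48 × 123.8) = 0.00891 kg/m³.

0.00891 kg/m³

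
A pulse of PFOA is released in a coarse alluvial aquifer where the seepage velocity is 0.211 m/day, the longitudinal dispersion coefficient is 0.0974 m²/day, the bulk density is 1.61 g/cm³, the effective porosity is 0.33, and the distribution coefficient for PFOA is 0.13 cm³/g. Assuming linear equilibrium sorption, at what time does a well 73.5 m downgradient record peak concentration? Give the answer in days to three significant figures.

566 days

Retardation factor R = 1 + ρ_b·K_d/n = 1 + 1.61 × 0.13/0.33 = 1.634.
Sorption retards both mechanisms: v_R = v/R = 0.1291 m/day, D_R = D/R = 0.05961 m²/day.
Peak time from v_R²t² + 2D_R t − x² = 0: t = (√(D_R² + v_R²x²) − D_R)/v_R².
√(D_R² + v_R²x²) = √(0.05961² + 0.1291² × 73.5²) = 9.489; v_R² = 0.01667.
t = (9.489 − 0.05961)/0.01667 = 566 days.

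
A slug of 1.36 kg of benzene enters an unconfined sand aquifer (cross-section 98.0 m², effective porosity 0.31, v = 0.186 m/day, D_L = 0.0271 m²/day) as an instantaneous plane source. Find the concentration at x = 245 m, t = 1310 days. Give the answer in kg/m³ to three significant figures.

For an instantaneous plane source, C(x,t) = M/(n_e·A·√(4πDt)) · exp(−(x−vt)²/(4Dt)), with n_e·A the pore (flow) area.
Plume center vt = 0.186 × 1310 = 243.66 m, so the well at 245 m is 1.34 m downgradient of the peak.
√(4πDt) = 21.12 m, giving peak height M/(n_e·A·√(4πDt)) = 1.36/(0.31 × 98.0 × 21.12) = 0.002120 kg/m³.
(x−vt)²/(4Dt) = (1.34)²/(4 × 0.0271 × 1310) = 0.01264; exp(−0.01264) = 0.9874.
C = 0.002120 × 0.9874 = 0.00209 kg/m³.

0.00209 kg/m³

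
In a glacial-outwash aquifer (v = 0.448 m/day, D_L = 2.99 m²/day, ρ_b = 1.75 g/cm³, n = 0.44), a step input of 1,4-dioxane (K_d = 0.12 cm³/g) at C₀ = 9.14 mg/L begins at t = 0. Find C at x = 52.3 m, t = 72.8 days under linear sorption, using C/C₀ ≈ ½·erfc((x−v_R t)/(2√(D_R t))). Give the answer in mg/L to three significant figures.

0.358 mg/L

Retardation factor R = 1 + ρ_b·K_d/n = 1 + 1.75 × 0.12/0.44 = 1.477.
Sorption retards both mechanisms: v_R = v/R = 0.3033 m/day, D_R = D/R = 2.024 m²/day.
v_R·t = 0.3033 × 72.8 = 22.08024 m; 2√(D_R t) = 24.28 m; argument = (52.3 − 22.08024)/24.28 = 1.245.
C = C₀ × ½·erfc(1.245) = 9.14 × 0.03914 = 0.358 mg/L.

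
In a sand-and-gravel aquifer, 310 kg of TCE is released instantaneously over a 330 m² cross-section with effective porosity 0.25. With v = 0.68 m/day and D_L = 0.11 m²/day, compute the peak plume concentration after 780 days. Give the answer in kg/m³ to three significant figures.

0.114 kg/m³

The peak of an instantaneous 1D plume sits at x = vt; there the Gaussian factor is 1 and C_max = M/(n_e·A·√(4πDt)), where n_e·A is the pore area the mass is dissolved in.
√(4πDt) = √(4π × 0.11 × 780) = 32.84 m, so C_max = 310/(0.25 × 330 × 32.84) = 0.114 kg/m³.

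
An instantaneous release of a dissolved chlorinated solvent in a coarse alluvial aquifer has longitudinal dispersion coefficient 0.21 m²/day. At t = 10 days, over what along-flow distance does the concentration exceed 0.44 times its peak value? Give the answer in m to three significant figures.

The plume is Gaussian with σ = √(2Dt) = √(2 × 0.21 × 10) = 2.049 m.
C/C_peak = exp(−Δx²/(2σ²)) = 0.44 ⇒ Δx = σ·√(−2 ln 0.44) = 2.049 × 1.281 = 2.625 m.
Width = 2Δx = 5.25 m.

5.25 m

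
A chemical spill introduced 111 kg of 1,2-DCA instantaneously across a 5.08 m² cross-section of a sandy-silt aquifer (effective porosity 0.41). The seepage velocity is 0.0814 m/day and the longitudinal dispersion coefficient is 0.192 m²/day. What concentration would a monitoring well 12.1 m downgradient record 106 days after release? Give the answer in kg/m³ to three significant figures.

2.87 kg/m³

For an instantaneous plane source, C(x,t) = M/(n_e·A·√(4πDt)) · exp(−(x−vt)²/(4Dt)), with n_e·A the pore (flow) area.
Plume center vt = 0.0814 × 106 = 8.6284 m, so the well at 12.1 m is 3.4716 m downgradient of the peak.
√(4πDt) = 15.99 m, giving peak height M/(n_e·A·√(4πDt)) = 111/(0.41 × 5.08 × 15.99) = 3.333 kg/m³.
(x−vt)²/(4Dt) = (3.4716)²/(4 × 0.192 × 106) = 0.1480; exp(−0.1480) = 0.8624.
C = 3.333 × 0.8624 = 2.87 kg/m³.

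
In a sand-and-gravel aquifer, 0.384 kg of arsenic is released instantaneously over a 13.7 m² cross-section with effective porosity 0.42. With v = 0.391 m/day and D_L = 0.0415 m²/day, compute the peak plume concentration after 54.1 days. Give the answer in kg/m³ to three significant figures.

The peak of an instantaneous 1D plume sits at x = vt; there the Gaussian factor is 1 and C_max = M/(n_e·A·√(4πDt)), where n_e·A is the pore area the mass is dissolved in.
√(4πDt) = √(4π × 0.0415 × 54.1) = 5.312 m, so C_max = 0.384/(0.42 × 13.7 × 5.312) = 0.0126 kg/m³.

0.0126 kg/m³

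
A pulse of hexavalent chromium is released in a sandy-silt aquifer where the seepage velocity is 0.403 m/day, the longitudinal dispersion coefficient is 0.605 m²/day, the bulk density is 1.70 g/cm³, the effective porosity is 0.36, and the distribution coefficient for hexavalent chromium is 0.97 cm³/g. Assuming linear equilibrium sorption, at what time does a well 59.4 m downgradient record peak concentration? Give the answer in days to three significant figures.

802 days

Retardation factor R = 1 + ρ_b·K_d/n = 1 + 1.70 × 0.97/0.36 = 5.581.
Sorption retards both mechanisms: v_R = v/R = 0.07221 m/day, D_R = D/R = 0.1084 m²/day.
Peak time from v_R²t² + 2D_R t − x² = 0: t = (√(D_R² + v_R²x²) − D_R)/v_R².
√(D_R² + v_R²x²) = √(0.1084² + 0.07221² × 59.4²) = 4.291; v_R² = 0.005214.
t = (4.291 − 0.1084)/0.005214 = 802 days.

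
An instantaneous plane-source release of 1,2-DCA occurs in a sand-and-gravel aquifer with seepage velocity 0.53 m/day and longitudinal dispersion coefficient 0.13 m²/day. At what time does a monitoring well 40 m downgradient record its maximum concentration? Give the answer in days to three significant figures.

75.0 days

For the 1D instantaneous-source solution, setting ∂C/∂t = 0 at fixed x gives v²t² + 2Dt − x² = 0, so t = (√(D² + v²x²) − D)/v².
√(D² + v²x²) = √(0.13² + 0.53² × 40²) = 21.20; v² = 0.2809.
t = (21.20 − 0.13)/0.2809 = 75.0 days (vs. the pure-advection estimate x/v = 75.5 d).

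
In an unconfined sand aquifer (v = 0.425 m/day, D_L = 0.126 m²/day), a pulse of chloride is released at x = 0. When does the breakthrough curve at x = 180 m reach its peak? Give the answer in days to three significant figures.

For the 1D instantaneous-source solution, setting ∂C/∂t = 0 at fixed x gives v²t² + 2Dt − x² = 0, so t = (√(D² + v²x²) − D)/v².
√(D² + v²x²) = √(0.126² + 0.425² × 180²) = 76.50; v² = 0.180625.
t = (76.50 − 0.126)/0.180625 = 423 days (vs. the pure-advection estimate x/v = 424 d).

423 days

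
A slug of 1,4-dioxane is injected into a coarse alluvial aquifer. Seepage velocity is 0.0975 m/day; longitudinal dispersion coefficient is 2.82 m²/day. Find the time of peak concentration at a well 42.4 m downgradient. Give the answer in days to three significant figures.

230 days

For the 1D instantaneous-source solution, setting ∂C/∂t = 0 at fixed x gives v²t² + 2Dt − x² = 0, so t = (√(D² + v²x²) − D)/v².
√(D² + v²x²) = √(2.82² + 0.0975² × 42.4²) = 5.004; v² = 0.00950625.
t = (5.004 − 2.82)/0.00950625 = 230 days (vs. the pure-advection estimate x/v = 435 d).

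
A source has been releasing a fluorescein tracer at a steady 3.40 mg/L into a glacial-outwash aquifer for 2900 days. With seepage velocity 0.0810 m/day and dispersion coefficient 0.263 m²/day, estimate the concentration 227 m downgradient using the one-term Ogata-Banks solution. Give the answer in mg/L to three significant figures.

1.97 mg/L

For a continuous step input, C/C₀ ≈ ½·erfc((x−vt)/(2√(Dt))).
vt = 0.0810 × 2900 = 234.9 m and 2√(Dt) = 2√(0.263 × 2900) = 55.23 m.
Argument (x−vt)/(2√(Dt)) = (227 − 234.9)/55.23 = -0.1430; ½·erfc(-0.1430) = 0.5801.
C = 3.40 × 0.5801 = 1.97 mg/L.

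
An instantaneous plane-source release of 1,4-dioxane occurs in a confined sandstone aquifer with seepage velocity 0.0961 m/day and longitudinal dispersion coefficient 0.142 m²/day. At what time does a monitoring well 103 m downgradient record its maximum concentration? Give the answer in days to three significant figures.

1060 days

For the 1D instantaneous-source solution, setting ∂C/∂t = 0 at fixed x gives v²t² + 2Dt − x² = 0, so t = (√(D² + v²x²) − D)/v².
√(D² + v²x²) = √(0.142² + 0.0961² × 103²) = 9.899; v² = 0.00923521.
t = (9.899 − 0.142)/0.00923521 = 1060 days (vs. the pure-advection estimate x/v = 1070 d).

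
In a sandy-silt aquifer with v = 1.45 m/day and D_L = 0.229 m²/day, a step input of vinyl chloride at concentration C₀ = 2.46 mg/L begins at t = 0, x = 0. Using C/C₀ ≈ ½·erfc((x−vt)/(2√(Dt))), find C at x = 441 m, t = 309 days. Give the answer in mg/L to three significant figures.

1.78 mg/L

For a continuous step input, C/C₀ ≈ ½·erfc((x−vt)/(2√(Dt))).
vt = 1.45 × 309 = 448.05 m and 2√(Dt) = 2√(0.229 × 309) = 16.82 m.
Argument (x−vt)/(2√(Dt)) = (441 − 448.05)/16.82 = -0.4191; ½·erfc(-0.4191) = 0.7233.
C = 2.46 × 0.7233 = 1.78 mg/L.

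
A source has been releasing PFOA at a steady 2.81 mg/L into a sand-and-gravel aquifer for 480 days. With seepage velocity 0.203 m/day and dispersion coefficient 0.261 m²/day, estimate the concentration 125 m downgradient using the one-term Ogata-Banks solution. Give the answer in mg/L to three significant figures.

0.115 mg/L

For a continuous step input, C/C₀ ≈ ½·erfc((x−vt)/(2√(Dt))).
vt = 0.203 × 480 = 97.44 m and 2√(Dt) = 2√(0.261 × 480) = 22.39 m.
Argument (x−vt)/(2√(Dt)) = (125 − 97.44)/22.39 = 1.231; ½·erfc(1.231) = 0.04085.
C = 2.81 × 0.04085 = 0.115 mg/L.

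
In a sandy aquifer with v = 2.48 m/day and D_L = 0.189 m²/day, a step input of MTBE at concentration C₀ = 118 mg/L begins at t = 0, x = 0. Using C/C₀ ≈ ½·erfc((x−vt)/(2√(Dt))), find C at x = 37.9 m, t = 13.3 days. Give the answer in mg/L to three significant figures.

For a continuous step input, C/C₀ ≈ ½·erfc((x−vt)/(2√(Dt))).
vt = 2.48 × 13.3 = 32.984 m and 2√(Dt) = 2√(0.189 × 13.3) = 3.171 m.
Argument (x−vt)/(2√(Dt)) = (37.9 − 32.984)/3.171 = 1.550; ½·erfc(1.550) = 0.01419.
C = 118 × 0.01419 = 1.67 mg/L.

1.67 mg/L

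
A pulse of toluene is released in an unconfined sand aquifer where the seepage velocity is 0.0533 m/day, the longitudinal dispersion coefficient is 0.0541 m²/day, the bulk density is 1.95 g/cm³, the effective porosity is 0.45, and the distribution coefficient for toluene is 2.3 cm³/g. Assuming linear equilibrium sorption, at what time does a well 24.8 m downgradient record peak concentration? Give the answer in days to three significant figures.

Retardation factor R = 1 + ρ_b·K_d/n = 1 + 1.95 × 2.3/0.45 = 10.97.
Sorption retards both mechanisms: v_R = v/R = 0.004859 m/day, D_R = D/R = 0.004932 m²/day.
Peak time from v_R²t² + 2D_R t − x² = 0: t = (√(D_R² + v_R²x²) − D_R)/v_R².
√(D_R² + v_R²x²) = √(0.004932² + 0.004859² × 24.8²) = 0.1206; v_R² = 2.361e-05.
t = (0.1206 − 0.004932)/2.361e-05 = 4900 days.

4900 days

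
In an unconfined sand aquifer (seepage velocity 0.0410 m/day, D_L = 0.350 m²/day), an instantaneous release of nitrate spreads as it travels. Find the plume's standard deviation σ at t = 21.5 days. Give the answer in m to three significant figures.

Dispersive spreading gives a Gaussian with σ² = 2Dt; advection only shifts the center.
σ = √(2 × 0.350 × 21.5) = 3.88 m.

3.88 m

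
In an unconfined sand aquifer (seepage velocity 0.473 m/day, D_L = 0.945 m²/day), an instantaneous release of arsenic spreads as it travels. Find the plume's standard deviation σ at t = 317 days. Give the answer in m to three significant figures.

24.5 m

Dispersive spreading gives a Gaussian with σ² = 2Dt; advection only shifts the center.
σ = √(2 × 0.945 × 317) = 24.5 m.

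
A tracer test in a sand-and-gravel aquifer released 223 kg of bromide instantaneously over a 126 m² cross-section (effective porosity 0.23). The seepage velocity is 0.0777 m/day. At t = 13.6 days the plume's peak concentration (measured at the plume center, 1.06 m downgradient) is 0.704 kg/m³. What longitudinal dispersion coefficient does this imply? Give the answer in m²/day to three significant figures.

At the plume center C_max = M/(n_e·A·√(4πDt)), so D = M²/(4πt·(n_e·A·C_max)²).
n_e·A·C_max = 0.23 × 126 × 0.704 = 20.40 kg/m.
D = 223²/(4π × 13.6 × 20.40²) = 0.699 m²/day.

0.699 m²/day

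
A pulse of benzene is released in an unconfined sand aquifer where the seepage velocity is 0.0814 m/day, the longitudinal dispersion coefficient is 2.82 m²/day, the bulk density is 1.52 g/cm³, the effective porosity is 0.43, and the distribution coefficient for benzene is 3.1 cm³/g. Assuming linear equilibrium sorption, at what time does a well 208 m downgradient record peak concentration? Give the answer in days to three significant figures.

Retardation factor R = 1 + ρ_b·K_d/n = 1 + 1.52 × 3.1/0.43 = 11.96.
Sorption retards both mechanisms: v_R = v/R = 0.006806 m/day, D_R = D/R = 0.2358 m²/day.
Peak time from v_R²t² + 2D_R t − x² = 0: t = (√(D_R² + v_R²x²) − D_R)/v_R².
√(D_R² + v_R²x²) = √(0.2358² + 0.006806² × 208²) = 1.435; v_R² = 4.632e-05.
t = (1.435 − 0.2358)/4.632e-05 = 25900 days.

25900 days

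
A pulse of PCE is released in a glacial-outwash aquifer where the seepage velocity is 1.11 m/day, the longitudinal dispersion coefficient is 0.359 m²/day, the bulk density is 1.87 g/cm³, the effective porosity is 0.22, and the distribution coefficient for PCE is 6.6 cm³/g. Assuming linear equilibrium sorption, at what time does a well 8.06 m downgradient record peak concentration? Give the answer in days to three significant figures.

Retardation factor R = 1 + ρ_b·K_d/n = 1 + 1.87 × 6.6/0.22 = 57.10.
Sorption retards both mechanisms: v_R = v/R = 0.01944 m/day, D_R = D/R = 0.006287 m²/day.
Peak time from v_R²t² + 2D_R t − x² = 0: t = (√(D_R² + v_R²x²) − D_R)/v_R².
√(D_R² + v_R²x²) = √(0.006287² + 0.01944² × 8.06²) = 0.1568; v_R² = 0.0003779.
t = (0.1568 − 0.006287)/0.0003779 = 398 days.

398 days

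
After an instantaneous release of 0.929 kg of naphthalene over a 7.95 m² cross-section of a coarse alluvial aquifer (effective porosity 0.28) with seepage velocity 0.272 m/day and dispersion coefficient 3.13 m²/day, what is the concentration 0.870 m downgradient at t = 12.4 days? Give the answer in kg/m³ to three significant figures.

0.0182 kg/m³

For an instantaneous plane source, C(x,t) = M/(n_e·A·√(4πDt)) · exp(−(x−vt)²/(4Dt)), with n_e·A the pore (flow) area.
Plume center vt = 0.272 × 12.4 = 3.3728 m, so the well at 0.870 m is 2.5028 m upgradient of the peak.
√(4πDt) = 22.08 m, giving peak height M/(n_e·A·√(4πDt)) = 0.929/(0.28 × 7.95 × 22.08) = 0.01890 kg/m³.
(x−vt)²/(4Dt) = (-2.5028)²/(4 × 3.13 × 12.4) = 0.04035; exp(−0.04035) = 0.9605.
C = 0.01890 × 0.9605 = 0.0182 kg/m³.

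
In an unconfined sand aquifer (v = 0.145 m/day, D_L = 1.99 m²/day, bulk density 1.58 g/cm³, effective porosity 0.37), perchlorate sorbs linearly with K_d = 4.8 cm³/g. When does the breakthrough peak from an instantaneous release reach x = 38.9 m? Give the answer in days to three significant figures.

4080 days

Retardation factor R = 1 + ρ_b·K_d/n = 1 + 1.58 × 4.8/0.37 = 21.50.
Sorption retards both mechanisms: v_R = v/R = 0.006744 m/day, D_R = D/R = 0.09256 m²/day.
Peak time from v_R²t² + 2D_R t − x² = 0: t = (√(D_R² + v_R²x²) − D_R)/v_R².
√(D_R² + v_R²x²) = √(0.09256² + 0.006744² × 38.9²) = 0.2782; v_R² = 4.548e-05.
t = (0.2782 − 0.09256)/4.548e-05 = 4080 days.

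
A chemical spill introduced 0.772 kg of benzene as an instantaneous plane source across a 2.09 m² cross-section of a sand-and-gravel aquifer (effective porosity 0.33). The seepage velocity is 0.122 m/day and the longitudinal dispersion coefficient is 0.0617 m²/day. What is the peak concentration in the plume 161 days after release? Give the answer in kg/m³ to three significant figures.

0.100 kg/m³

The peak of an instantaneous 1D plume sits at x = vt; there the Gaussian factor is 1 and C_max = M/(n_e·A·√(4πDt)), where n_e·A is the pore area the mass is dissolved in.
√(4πDt) = √(4π × 0.0617 × 161) = 11.17 m, so C_max = 0.772/(0.33 × 2.09 × 11.17) = 0.100 kg/m³.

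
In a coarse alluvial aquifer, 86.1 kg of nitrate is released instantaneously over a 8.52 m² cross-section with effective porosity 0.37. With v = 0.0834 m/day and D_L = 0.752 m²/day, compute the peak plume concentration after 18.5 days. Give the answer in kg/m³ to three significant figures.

The peak of an instantaneous 1D plume sits at x = vt; there the Gaussian factor is 1 and C_max = M/(n_e·A·√(4πDt)), where n_e·A is the pore area the mass is dissolved in.
√(4πDt) = √(4π × 0.752 × 18.5) = 13.22 m, so C_max = 86.1/(0.37 × 8.52 × 13.22) = 2.07 kg/m³.

2.07 kg/m³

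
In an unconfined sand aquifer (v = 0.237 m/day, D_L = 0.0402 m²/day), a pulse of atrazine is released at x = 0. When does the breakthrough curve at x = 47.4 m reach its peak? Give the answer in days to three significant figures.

199 days

For the 1D instantaneous-source solution, setting ∂C/∂t = 0 at fixed x gives v²t² + 2Dt − x² = 0, so t = (√(D² + v²x²) − D)/v².
√(D² + v²x²) = √(0.0402² + 0.237² × 47.4²) = 11.23; v² = 0.056169.
t = (11.23 − 0.0402)/0.056169 = 199 days (vs. the pure-advection estimate x/v = 200 d).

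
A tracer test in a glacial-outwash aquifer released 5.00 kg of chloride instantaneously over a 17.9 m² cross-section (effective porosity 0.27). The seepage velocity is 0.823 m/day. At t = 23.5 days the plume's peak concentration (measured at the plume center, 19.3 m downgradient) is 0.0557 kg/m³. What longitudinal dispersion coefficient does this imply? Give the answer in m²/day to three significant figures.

1.17 m²/day

At the plume center C_max = M/(n_e·A·√(4πDt)), so D = M²/(4πt·(n_e·A·C_max)²).
n_e·A·C_max = 0.27 × 17.9 × 0.0557 = 0.2692 kg/m.
D = 5.00²/(4π × 23.5 × 0.2692²) = 1.17 m²/day.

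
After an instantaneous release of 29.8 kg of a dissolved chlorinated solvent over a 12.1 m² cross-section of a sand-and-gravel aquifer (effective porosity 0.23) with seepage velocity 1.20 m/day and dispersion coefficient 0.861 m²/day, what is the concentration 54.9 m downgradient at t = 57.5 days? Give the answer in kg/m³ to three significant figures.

For an instantaneous plane source, C(x,t) = M/(n_e·A·√(4πDt)) · exp(−(x−vt)²/(4Dt)), with n_e·A the pore (flow) area.
Plume center vt = 1.20 × 57.5 = 69 m, so the well at 54.9 m is 14.1 m upgradient of the peak.
√(4πDt) = 24.94 m, giving peak height M/(n_e·A·√(4πDt)) = 29.8/(0.23 × 12.1 × 24.94) = 0.4293 kg/m³.
(x−vt)²/(4Dt) = (-14.1)²/(4 × 0.861 × 57.5) = 1.004; exp(−1.004) = 0.3664.
C = 0.4293 × 0.3664 = 0.157 kg/m³.

0.157 kg/m³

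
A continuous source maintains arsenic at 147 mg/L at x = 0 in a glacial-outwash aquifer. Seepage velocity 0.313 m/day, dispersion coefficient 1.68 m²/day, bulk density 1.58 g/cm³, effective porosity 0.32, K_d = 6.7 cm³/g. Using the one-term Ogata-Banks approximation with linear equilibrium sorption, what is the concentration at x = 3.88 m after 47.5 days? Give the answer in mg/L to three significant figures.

8.20 mg/L

Retardation factor R = 1 + ρ_b·K_d/n = 1 + 1.58 × 6.7/0.32 = 34.08.
Sorption retards both mechanisms: v_R = v/R = 0.009184 m/day, D_R = D/R = 0.04930 m²/day.
v_R·t = 0.009184 × 47.5 = 0.43624 m; 2√(D_R t) = 3.061 m; argument = (3.88 − 0.43624)/3.061 = 1.125.
C = C₀ × ½·erfc(1.125) = 147 × 0.05581 = 8.20 mg/L.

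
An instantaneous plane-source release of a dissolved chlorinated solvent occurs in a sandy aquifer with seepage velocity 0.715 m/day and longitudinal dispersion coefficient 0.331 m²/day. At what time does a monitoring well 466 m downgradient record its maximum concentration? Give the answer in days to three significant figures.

For the 1D instantaneous-source solution, setting ∂C/∂t = 0 at fixed x gives v²t² + 2Dt − x² = 0, so t = (√(D² + v²x²) − D)/v².
√(D² + v²x²) = √(0.331² + 0.715² × 466²) = 333.2; v² = 0.511225.
t = (333.2 − 0.331)/0.511225 = 651 days (vs. the pure-advection estimate x/v = 652 d).

651 days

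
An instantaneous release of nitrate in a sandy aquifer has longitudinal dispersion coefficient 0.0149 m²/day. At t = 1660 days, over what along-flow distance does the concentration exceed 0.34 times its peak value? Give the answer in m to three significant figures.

The plume is Gaussian with σ = √(2Dt) = √(2 × 0.0149 × 1660) = 7.033 m.
C/C_peak = exp(−Δx²/(2σ²)) = 0.34 ⇒ Δx = σ·√(−2 ln 0.34) = 7.033 × 1.469 = 10.33 m.
Width = 2Δx = 20.7 m.

20.7 m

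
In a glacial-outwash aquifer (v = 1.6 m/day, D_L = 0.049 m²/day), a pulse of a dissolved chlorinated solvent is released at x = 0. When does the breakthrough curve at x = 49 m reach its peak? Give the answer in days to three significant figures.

30.6 days

For the 1D instantaneous-source solution, setting ∂C/∂t = 0 at fixed x gives v²t² + 2Dt − x² = 0, so t = (√(D² + v²x²) − D)/v².
√(D² + v²x²) = √(0.049² + 1.6² × 49²) = 78.40; v² = 2.56.
t = (78.40 − 0.049)/2.56 = 30.6 days (vs. the pure-advection estimate x/v = 30.6 d).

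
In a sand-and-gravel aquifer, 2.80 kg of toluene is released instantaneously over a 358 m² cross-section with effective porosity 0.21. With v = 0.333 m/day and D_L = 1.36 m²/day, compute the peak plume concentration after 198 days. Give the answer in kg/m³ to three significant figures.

The peak of an instantaneous 1D plume sits at x = vt; there the Gaussian factor is 1 and C_max = M/(n_e·A·√(4πDt)), where n_e·A is the pore area the mass is dissolved in.
√(4πDt) = √(4π × 1.36 × 198) = 58.17 m, so C_max = 2.80/(0.21 × 358 × 58.17) = 0.000640 kg/m³.

0.000640 kg/m³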